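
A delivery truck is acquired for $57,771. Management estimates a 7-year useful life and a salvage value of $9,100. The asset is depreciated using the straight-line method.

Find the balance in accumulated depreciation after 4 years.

$27,812

Depreciable base = $57,771 − $9,100 = $48,671.
Annual expense = $48,671 / 7 = $6,953.
End of year 1: book value $50,818.
End of year 2: book value $43,865.
End of year 3: book value $36,912.
End of year 4: book value $29,959.
Accumulated through year 4 = $57,771 − $29,959 = $27,812.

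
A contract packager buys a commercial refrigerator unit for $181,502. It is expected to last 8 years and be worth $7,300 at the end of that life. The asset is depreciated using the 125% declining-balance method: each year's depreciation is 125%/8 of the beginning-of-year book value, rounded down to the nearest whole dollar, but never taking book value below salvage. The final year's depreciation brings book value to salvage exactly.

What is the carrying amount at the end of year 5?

$77,618

Depreciable base = $181,502 − $7,300 = $174,202.
Year 1: ⌊$181,502 × 125%/8⌋ = $28,359. Book value $153,143.
Year 2: ⌊$153,143 × 125%/8⌋ = $23,928. Book value $129,215.
Year 3: ⌊$129,215 × 125%/8⌋ = $20,189. Book value $109,026.
Year 4: ⌊$109,026 × 125%/8⌋ = $17,035. Book value $91,991.
Year 5: ⌊$91,991 × 125%/8⌋ = $14,373. Book value $77,618.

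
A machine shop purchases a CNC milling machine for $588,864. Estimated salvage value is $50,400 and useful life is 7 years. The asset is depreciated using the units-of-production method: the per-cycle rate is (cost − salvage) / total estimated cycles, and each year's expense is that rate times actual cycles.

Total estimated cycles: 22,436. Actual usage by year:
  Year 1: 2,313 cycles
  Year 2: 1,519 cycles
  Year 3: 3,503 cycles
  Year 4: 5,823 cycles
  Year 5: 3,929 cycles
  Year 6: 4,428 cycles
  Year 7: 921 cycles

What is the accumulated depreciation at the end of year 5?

$410,088

Depreciable base = $588,864 − $50,400 = $538,464.
Rate = $538,464 / 22,436 cycles = $24 per cycle.
Year 1: 2,313 × $24 = $55,512. Book value $533,352.
Year 2: 1,519 × $24 = $36,456. Book value $496,896.
Year 3: 3,503 × $24 = $84,072. Book value $412,824.
Year 4: 5,823 × $24 = $139,752. Book value $273,072.
Year 5: 3,929 × $24 = $94,296. Book value $178,776.
Accumulated through year 5 = $588,864 − $178,776 = $410,088.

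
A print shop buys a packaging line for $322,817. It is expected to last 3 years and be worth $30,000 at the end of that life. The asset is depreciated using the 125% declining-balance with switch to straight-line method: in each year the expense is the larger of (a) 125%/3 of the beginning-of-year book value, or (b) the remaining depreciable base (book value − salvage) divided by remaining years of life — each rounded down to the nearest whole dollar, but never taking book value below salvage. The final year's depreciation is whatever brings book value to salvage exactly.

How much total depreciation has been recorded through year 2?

Depreciable base = $322,817 − $30,000 = $292,817.
Year 1: DB = ⌊$322,817 × 125%/3⌋ = $134,507; SL = ⌊$292,817/3⌋ = $97,605 → take DB $134,507. Book value $188,310.
Year 2: DB = ⌊$188,310 × 125%/3⌋ = $78,462; SL = ⌊$158,310/2⌋ = $79,155 → take SL $79,155. Book value $109,155.
Accumulated through year 2 = $322,817 − $109,155 = $213,662.

$213,662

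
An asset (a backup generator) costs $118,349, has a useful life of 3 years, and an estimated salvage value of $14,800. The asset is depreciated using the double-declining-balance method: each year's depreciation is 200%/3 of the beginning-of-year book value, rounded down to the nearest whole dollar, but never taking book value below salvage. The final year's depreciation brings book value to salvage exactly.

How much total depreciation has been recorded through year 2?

Depreciable base = $118,349 − $14,800 = $103,549.
Year 1: ⌊$118,349 × 200%/3⌋ = $78,899. Book value $39,450.
Year 2: ⌊$39,450 × 200%/3⌋ = $26,300, capped at $24,650. Book value $14,800.
Accumulated through year 2 = $118,349 − $14,800 = $103,549.

$103,549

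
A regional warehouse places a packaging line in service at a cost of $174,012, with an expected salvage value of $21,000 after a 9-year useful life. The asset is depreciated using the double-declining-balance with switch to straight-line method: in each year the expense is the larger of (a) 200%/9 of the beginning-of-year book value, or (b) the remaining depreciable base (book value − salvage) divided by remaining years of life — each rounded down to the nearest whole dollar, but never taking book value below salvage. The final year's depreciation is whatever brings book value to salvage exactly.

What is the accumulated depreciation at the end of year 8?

Depreciable base = $174,012 − $21,000 = $153,012.
Year 1: DB = ⌊$174,012 × 200%/9⌋ = $38,669; SL = ⌊$153,012/9⌋ = $17,001 → take DB $38,669. Book value $135,343.
Year 2: DB = ⌊$135,343 × 200%/9⌋ = $30,076; SL = ⌊$114,343/8⌋ = $14,292 → take DB $30,076. Book value $105,267.
Year 3: DB = ⌊$105,267 × 200%/9⌋ = $23,392; SL = ⌊$84,267/7⌋ = $12,038 → take DB $23,392. Book value $81,875.
Year 4: DB = ⌊$81,875 × 200%/9⌋ = $18,194; SL = ⌊$60,875/6⌋ = $10,145 → take DB $18,194. Book value $63,681.
Year 5: DB = ⌊$63,681 × 200%/9⌋ = $14,151; SL = ⌊$42,681/5⌋ = $8,536 → take DB $14,151. Book value $49,530.
Year 6: DB = ⌊$49,530 × 200%/9⌋ = $11,006; SL = ⌊$28,530/4⌋ = $7,132 → take DB $11,006. Book value $38,524.
Year 7: DB = ⌊$38,524 × 200%/9⌋ = $8,560; SL = ⌊$17,524/3⌋ = $5,841 → take DB $8,560. Book value $29,964.
Year 8: DB = ⌊$29,964 × 200%/9⌋ = $6,658; SL = ⌊$8,964/2⌋ = $4,482 → take DB $6,658. Book value $23,306.
Accumulated through year 8 = $174,012 − $23,306 = $150,706.

$150,706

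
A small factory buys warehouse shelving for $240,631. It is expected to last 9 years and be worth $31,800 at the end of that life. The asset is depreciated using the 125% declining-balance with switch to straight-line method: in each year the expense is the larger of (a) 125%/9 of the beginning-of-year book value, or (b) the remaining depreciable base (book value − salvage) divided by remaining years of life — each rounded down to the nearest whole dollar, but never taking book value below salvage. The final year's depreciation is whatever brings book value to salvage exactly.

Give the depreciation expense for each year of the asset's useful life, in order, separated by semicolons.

$33,420; $28,779; $24,782; $21,340; $20,102; $20,102; $20,102; $20,102; $20,102

Depreciable base = $240,631 − $31,800 = $208,831.
Year 1: DB = ⌊$240,631 × 125%/9⌋ = $33,420; SL = ⌊$208,831/9⌋ = $23,203 → take DB $33,420. Book value $207,211.
Year 2: DB = ⌊$207,211 × 125%/9⌋ = $28,779; SL = ⌊$175,411/8⌋ = $21,926 → take DB $28,779. Book value $178,432.
Year 3: DB = ⌊$178,432 × 125%/9⌋ = $24,782; SL = ⌊$146,632/7⌋ = $20,947 → take DB $24,782. Book value $153,650.
Year 4: DB = ⌊$153,650 × 125%/9⌋ = $21,340; SL = ⌊$121,850/6⌋ = $20,308 → take DB $21,340. Book value $132,310.
Year 5: DB = ⌊$132,310 × 125%/9⌋ = $18,376; SL = ⌊$100,510/5⌋ = $20,102 → take SL $20,102. Book value $112,208.
Year 6: DB = ⌊$112,208 × 125%/9⌋ = $15,584; SL = ⌊$80,408/4⌋ = $20,102 → take SL $20,102. Book value $92,106.
Year 7: DB = ⌊$92,106 × 125%/9⌋ = $12,792; SL = ⌊$60,306/3⌋ = $20,102 → take SL $20,102. Book value $72,004.
Year 8: DB = ⌊$72,004 × 125%/9⌋ = $10,000; SL = ⌊$40,204/2⌋ = $20,102 → take SL $20,102. Book value $51,902.
Year 9 (final): $51,902 − $31,800 = $20,102. Book value $31,800.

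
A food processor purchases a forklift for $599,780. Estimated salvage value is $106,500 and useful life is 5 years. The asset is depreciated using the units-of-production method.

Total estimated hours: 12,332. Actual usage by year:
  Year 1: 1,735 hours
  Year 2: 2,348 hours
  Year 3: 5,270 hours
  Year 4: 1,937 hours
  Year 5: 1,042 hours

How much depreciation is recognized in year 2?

Depreciable base = $599,780 − $106,500 = $493,280.
Rate = $493,280 / 12,332 hours = $40 per hour.
Year 1: 1,735 × $40 = $69,400. Book value $530,380.
Year 2: 2,348 × $40 = $93,920. Book value $436,460.

$93,920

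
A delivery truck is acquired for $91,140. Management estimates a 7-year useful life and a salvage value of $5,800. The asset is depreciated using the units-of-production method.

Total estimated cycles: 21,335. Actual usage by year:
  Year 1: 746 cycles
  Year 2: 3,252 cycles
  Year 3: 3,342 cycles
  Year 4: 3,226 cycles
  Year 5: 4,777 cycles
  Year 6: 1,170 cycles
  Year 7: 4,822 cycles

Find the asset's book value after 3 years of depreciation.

Depreciable base = $91,140 − $5,800 = $85,340.
Rate = $85,340 / 21,335 cycles = $4 per cycle.
Year 1: 746 × $4 = $2,984. Book value $88,156.
Year 2: 3,252 × $4 = $13,008. Book value $75,148.
Year 3: 3,342 × $4 = $13,368. Book value $61,780.

$61,780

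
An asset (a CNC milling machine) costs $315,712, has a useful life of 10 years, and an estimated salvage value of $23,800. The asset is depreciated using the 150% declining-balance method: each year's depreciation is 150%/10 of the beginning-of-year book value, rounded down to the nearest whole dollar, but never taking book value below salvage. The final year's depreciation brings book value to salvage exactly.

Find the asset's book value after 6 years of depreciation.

Depreciable base = $315,712 − $23,800 = $291,912.
Year 1: ⌊$315,712 × 150%/10⌋ = $47,356. Book value $268,356.
Year 2: ⌊$268,356 × 150%/10⌋ = $40,253. Book value $228,103.
Year 3: ⌊$228,103 × 150%/10⌋ = $34,215. Book value $193,888.
Year 4: ⌊$193,888 × 150%/10⌋ = $29,083. Book value $164,805.
Year 5: ⌊$164,805 × 150%/10⌋ = $24,720. Book value $140,085.
Year 6: ⌊$140,085 × 150%/10⌋ = $21,012. Book value $119,073.

$119,073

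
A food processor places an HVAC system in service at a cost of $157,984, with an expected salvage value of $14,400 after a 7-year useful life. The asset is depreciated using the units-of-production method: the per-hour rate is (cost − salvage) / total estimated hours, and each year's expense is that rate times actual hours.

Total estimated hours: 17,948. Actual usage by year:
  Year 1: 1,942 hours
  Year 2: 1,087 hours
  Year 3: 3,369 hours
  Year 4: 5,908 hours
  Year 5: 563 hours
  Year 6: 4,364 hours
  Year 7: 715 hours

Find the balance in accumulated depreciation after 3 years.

$51,184

Depreciable base = $157,984 − $14,400 = $143,584.
Rate = $143,584 / 17,948 hours = $8 per hour.
Year 1: 1,942 × $8 = $15,536. Book value $142,448.
Year 2: 1,087 × $8 = $8,696. Book value $133,752.
Year 3: 3,369 × $8 = $26,952. Book value $106,800.
Accumulated through year 3 = $157,984 − $106,800 = $51,184.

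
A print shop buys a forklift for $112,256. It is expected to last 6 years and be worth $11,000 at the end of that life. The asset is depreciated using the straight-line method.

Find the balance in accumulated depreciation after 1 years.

$16,876

Depreciable base = $112,256 − $11,000 = $101,256.
Annual expense = $101,256 / 6 = $16,876.
End of year 1: book value $95,380.
Accumulated through year 1 = $112,256 − $95,380 = $16,876.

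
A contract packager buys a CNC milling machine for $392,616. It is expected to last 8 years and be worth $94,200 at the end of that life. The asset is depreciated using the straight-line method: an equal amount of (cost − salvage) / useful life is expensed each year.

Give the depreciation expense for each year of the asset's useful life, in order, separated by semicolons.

Depreciable base = $392,616 − $94,200 = $298,416.
Annual expense = $298,416 / 8 = $37,302.
End of year 1: book value $355,314.
End of year 2: book value $318,012.
End of year 3: book value $280,710.
End of year 4: book value $243,408.
End of year 5: book value $206,106.
End of year 6: book value $168,804.
End of year 7: book value $131,502.
End of year 8: book value $94,200.

$37,302; $37,302; $37,302; $37,302; $37,302; $37,302; $37,302; $37,302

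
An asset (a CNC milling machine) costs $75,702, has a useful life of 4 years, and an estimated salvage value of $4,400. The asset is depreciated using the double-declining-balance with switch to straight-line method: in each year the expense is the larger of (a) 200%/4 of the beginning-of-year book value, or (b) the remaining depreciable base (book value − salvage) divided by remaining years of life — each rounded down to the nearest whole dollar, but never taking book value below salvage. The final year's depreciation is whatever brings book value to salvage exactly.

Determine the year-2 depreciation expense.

Depreciable base = $75,702 − $4,400 = $71,302.
Year 1: DB = ⌊$75,702 × 200%/4⌋ = $37,851; SL = ⌊$71,302/4⌋ = $17,825 → take DB $37,851. Book value $37,851.
Year 2: DB = ⌊$37,851 × 200%/4⌋ = $18,925; SL = ⌊$33,451/3⌋ = $11,150 → take DB $18,925. Book value $18,926.

$18,925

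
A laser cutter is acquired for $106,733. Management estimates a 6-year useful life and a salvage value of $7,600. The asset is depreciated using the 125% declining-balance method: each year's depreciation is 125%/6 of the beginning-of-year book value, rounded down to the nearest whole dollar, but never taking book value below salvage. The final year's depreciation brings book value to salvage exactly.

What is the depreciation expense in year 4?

Depreciable base = $106,733 − $7,600 = $99,133.
Year 1: ⌊$106,733 × 125%/6⌋ = $22,236. Book value $84,497.
Year 2: ⌊$84,497 × 125%/6⌋ = $17,603. Book value $66,894.
Year 3: ⌊$66,894 × 125%/6⌋ = $13,936. Book value $52,958.
Year 4: ⌊$52,958 × 125%/6⌋ = $11,032. Book value $41,926.

$11,032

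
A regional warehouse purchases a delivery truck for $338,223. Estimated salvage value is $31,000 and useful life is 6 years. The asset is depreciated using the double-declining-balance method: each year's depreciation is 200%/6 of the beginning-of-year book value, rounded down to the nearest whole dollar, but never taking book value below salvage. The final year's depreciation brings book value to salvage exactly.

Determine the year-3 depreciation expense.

$50,107

Depreciable base = $338,223 − $31,000 = $307,223.
Year 1: ⌊$338,223 × 200%/6⌋ = $112,741. Book value $225,482.
Year 2: ⌊$225,482 × 200%/6⌋ = $75,160. Book value $150,322.
Year 3: ⌊$150,322 × 200%/6⌋ = $50,107. Book value $100,215.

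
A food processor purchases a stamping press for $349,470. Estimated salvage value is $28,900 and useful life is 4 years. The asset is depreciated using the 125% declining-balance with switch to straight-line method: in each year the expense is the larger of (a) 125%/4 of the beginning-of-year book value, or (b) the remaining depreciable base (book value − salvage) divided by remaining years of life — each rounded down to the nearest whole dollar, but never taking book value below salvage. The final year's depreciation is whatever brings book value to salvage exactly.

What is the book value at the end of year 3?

$97,040

Depreciable base = $349,470 − $28,900 = $320,570.
Year 1: DB = ⌊$349,470 × 125%/4⌋ = $109,209; SL = ⌊$320,570/4⌋ = $80,142 → take DB $109,209. Book value $240,261.
Year 2: DB = ⌊$240,261 × 125%/4⌋ = $75,081; SL = ⌊$211,361/3⌋ = $70,453 → take DB $75,081. Book value $165,180.
Year 3: DB = ⌊$165,180 × 125%/4⌋ = $51,618; SL = ⌊$136,280/2⌋ = $68,140 → take SL $68,140. Book value $97,040.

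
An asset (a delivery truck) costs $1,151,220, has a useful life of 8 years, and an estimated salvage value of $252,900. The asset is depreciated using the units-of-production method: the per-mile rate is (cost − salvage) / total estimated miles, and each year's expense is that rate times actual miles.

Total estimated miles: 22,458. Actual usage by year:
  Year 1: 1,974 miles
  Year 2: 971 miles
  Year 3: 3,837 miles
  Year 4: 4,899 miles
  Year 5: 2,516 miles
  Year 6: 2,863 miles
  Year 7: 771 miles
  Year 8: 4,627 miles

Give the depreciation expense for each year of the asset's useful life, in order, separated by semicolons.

$78,960; $38,840; $153,480; $195,960; $100,640; $114,520; $30,840; $185,080

Depreciable base = $1,151,220 − $252,900 = $898,320.
Rate = $898,320 / 22,458 miles = $40 per mile.
Year 1: 1,974 × $40 = $78,960. Book value $1,072,260.
Year 2: 971 × $40 = $38,840. Book value $1,033,420.
Year 3: 3,837 × $40 = $153,480. Book value $879,940.
Year 4: 4,899 × $40 = $195,960. Book value $683,980.
Year 5: 2,516 × $40 = $100,640. Book value $583,340.
Year 6: 2,863 × $40 = $114,520. Book value $468,820.
Year 7: 771 × $40 = $30,840. Book value $437,980.
Year 8: 4,627 × $40 = $185,080. Book value $252,900.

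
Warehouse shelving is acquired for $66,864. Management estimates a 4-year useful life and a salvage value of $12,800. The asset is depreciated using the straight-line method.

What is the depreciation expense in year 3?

Depreciable base = $66,864 − $12,800 = $54,064.
Annual expense = $54,064 / 4 = $13,516.

$13,516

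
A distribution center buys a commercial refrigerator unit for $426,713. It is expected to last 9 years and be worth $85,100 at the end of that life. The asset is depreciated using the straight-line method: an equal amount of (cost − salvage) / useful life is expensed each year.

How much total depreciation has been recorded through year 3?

Depreciable base = $426,713 − $85,100 = $341,613.
Annual expense = $341,613 / 9 = $37,957.
End of year 1: book value $388,756.
End of year 2: book value $350,799.
End of year 3: book value $312,842.
Accumulated through year 3 = $426,713 − $312,842 = $113,871.

$113,871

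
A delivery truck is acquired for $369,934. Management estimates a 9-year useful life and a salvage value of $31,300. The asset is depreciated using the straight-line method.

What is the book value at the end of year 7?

$106,552

Depreciable base = $369,934 − $31,300 = $338,634.
Annual expense = $338,634 / 9 = $37,626.
End of year 1: book value $332,308.
End of year 2: book value $294,682.
End of year 3: book value $257,056.
End of year 4: book value $219,430.
End of year 5: book value $181,804.
End of year 6: book value $144,178.
End of year 7: book value $106,552.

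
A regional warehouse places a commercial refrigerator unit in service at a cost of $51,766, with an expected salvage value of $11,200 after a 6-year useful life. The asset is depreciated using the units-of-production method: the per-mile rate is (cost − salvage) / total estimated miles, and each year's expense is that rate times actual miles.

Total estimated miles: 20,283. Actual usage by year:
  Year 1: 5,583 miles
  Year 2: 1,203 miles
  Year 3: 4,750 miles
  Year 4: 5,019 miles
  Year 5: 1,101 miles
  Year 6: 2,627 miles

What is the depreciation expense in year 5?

$2,202

Depreciable base = $51,766 − $11,200 = $40,566.
Rate = $40,566 / 20,283 miles = $2 per mile.
Year 1: 5,583 × $2 = $11,166. Book value $40,600.
Year 2: 1,203 × $2 = $2,406. Book value $38,194.
Year 3: 4,750 × $2 = $9,500. Book value $28,694.
Year 4: 5,019 × $2 = $10,038. Book value $18,656.
Year 5: 1,101 × $2 = $2,202. Book value $16,454.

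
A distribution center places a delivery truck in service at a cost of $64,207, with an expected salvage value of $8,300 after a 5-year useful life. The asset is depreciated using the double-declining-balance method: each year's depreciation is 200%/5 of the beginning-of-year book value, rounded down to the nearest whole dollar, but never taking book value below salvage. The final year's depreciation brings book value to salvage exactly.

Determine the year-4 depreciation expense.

$5,547

Depreciable base = $64,207 − $8,300 = $55,907.
Year 1: ⌊$64,207 × 200%/5⌋ = $25,682. Book value $38,525.
Year 2: ⌊$38,525 × 200%/5⌋ = $15,410. Book value $23,115.
Year 3: ⌊$23,115 × 200%/5⌋ = $9,246. Book value $13,869.
Year 4: ⌊$13,869 × 200%/5⌋ = $5,547. Book value $8,322.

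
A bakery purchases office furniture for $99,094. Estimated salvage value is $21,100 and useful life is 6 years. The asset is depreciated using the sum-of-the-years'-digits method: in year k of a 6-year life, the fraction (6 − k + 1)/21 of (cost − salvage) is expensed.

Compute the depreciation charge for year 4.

Depreciable base = $99,094 − $21,100 = $77,994.
Sum of the years' digits = 6+5+4+3+2+1 = 21.
Year 1: $77,994 × 6/21 = $22,284. Book value $76,810.
Year 2: $77,994 × 5/21 = $18,570. Book value $58,240.
Year 3: $77,994 × 4/21 = $14,856. Book value $43,384.
Year 4: $77,994 × 3/21 = $11,142. Book value $32,242.

$11,142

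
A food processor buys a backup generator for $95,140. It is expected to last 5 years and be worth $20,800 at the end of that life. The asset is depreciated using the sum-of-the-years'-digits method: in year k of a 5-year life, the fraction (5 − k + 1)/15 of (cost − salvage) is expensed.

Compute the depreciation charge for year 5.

$4,956

Depreciable base = $95,140 − $20,800 = $74,340.
Sum of the years' digits = 5+4+3+2+1 = 15.
Year 1: $74,340 × 5/15 = $24,780. Book value $70,360.
Year 2: $74,340 × 4/15 = $19,824. Book value $50,536.
Year 3: $74,340 × 3/15 = $14,868. Book value $35,668.
Year 4: $74,340 × 2/15 = $9,912. Book value $25,756.
Year 5: $74,340 × 1/15 = $4,956. Book value $20,800.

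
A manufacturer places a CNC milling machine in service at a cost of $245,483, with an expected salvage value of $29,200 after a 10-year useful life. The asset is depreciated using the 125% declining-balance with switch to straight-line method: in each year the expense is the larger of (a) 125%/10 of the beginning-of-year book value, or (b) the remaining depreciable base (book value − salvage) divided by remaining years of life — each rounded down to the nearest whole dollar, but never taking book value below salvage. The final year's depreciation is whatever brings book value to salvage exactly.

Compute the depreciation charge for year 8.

Depreciable base = $245,483 − $29,200 = $216,283.
Year 1: DB = ⌊$245,483 × 125%/10⌋ = $30,685; SL = ⌊$216,283/10⌋ = $21,628 → take DB $30,685. Book value $214,798.
Year 2: DB = ⌊$214,798 × 125%/10⌋ = $26,849; SL = ⌊$185,598/9⌋ = $20,622 → take DB $26,849. Book value $187,949.
Year 3: DB = ⌊$187,949 × 125%/10⌋ = $23,493; SL = ⌊$158,749/8⌋ = $19,843 → take DB $23,493. Book value $164,456.
Year 4: DB = ⌊$164,456 × 125%/10⌋ = $20,557; SL = ⌊$135,256/7⌋ = $19,322 → take DB $20,557. Book value $143,899.
Year 5: DB = ⌊$143,899 × 125%/10⌋ = $17,987; SL = ⌊$114,699/6⌋ = $19,116 → take SL $19,116. Book value $124,783.
Year 6: DB = ⌊$124,783 × 125%/10⌋ = $15,597; SL = ⌊$95,583/5⌋ = $19,116 → take SL $19,116. Book value $105,667.
Year 7: DB = ⌊$105,667 × 125%/10⌋ = $13,208; SL = ⌊$76,467/4⌋ = $19,116 → take SL $19,116. Book value $86,551.
Year 8: DB = ⌊$86,551 × 125%/10⌋ = $10,818; SL = ⌊$57,351/3⌋ = $19,117 → take SL $19,117. Book value $67,434.

$19,117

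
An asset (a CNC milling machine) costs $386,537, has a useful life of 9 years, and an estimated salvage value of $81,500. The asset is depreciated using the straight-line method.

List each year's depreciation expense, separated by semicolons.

Depreciable base = $386,537 − $81,500 = $305,037.
Annual expense = $305,037 / 9 = $33,893.
End of year 1: book value $352,644.
End of year 2: book value $318,751.
End of year 3: book value $284,858.
End of year 4: book value $250,965.
End of year 5: book value $217,072.
End of year 6: book value $183,179.
End of year 7: book value $149,286.
End of year 8: book value $115,393.
End of year 9: book value $81,500.

$33,893; $33,893; $33,893; $33,893; $33,893; $33,893; $33,893; $33,893; $33,893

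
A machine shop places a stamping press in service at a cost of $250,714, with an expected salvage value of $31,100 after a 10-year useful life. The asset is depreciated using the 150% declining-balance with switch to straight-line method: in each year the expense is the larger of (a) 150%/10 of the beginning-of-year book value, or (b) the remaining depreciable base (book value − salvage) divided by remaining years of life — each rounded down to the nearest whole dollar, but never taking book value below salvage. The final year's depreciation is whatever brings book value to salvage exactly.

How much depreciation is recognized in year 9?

$15,865

Depreciable base = $250,714 − $31,100 = $219,614.
Year 1: DB = ⌊$250,714 × 150%/10⌋ = $37,607; SL = ⌊$219,614/10⌋ = $21,961 → take DB $37,607. Book value $213,107.
Year 2: DB = ⌊$213,107 × 150%/10⌋ = $31,966; SL = ⌊$182,007/9⌋ = $20,223 → take DB $31,966. Book value $181,141.
Year 3: DB = ⌊$181,141 × 150%/10⌋ = $27,171; SL = ⌊$150,041/8⌋ = $18,755 → take DB $27,171. Book value $153,970.
Year 4: DB = ⌊$153,970 × 150%/10⌋ = $23,095; SL = ⌊$122,870/7⌋ = $17,552 → take DB $23,095. Book value $130,875.
Year 5: DB = ⌊$130,875 × 150%/10⌋ = $19,631; SL = ⌊$99,775/6⌋ = $16,629 → take DB $19,631. Book value $111,244.
Year 6: DB = ⌊$111,244 × 150%/10⌋ = $16,686; SL = ⌊$80,144/5⌋ = $16,028 → take DB $16,686. Book value $94,558.
Year 7: DB = ⌊$94,558 × 150%/10⌋ = $14,183; SL = ⌊$63,458/4⌋ = $15,864 → take SL $15,864. Book value $78,694.
Year 8: DB = ⌊$78,694 × 150%/10⌋ = $11,804; SL = ⌊$47,594/3⌋ = $15,864 → take SL $15,864. Book value $62,830.
Year 9: DB = ⌊$62,830 × 150%/10⌋ = $9,424; SL = ⌊$31,730/2⌋ = $15,865 → take SL $15,865. Book value $46,965.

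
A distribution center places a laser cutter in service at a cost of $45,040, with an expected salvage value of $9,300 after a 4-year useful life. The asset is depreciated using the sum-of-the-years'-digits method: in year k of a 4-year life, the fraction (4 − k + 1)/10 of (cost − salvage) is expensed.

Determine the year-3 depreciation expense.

Depreciable base = $45,040 − $9,300 = $35,740.
Sum of the years' digits = 4+3+2+1 = 10.
Year 1: $35,740 × 4/10 = $14,296. Book value $30,744.
Year 2: $35,740 × 3/10 = $10,722. Book value $20,022.
Year 3: $35,740 × 2/10 = $7,148. Book value $12,874.

$7,148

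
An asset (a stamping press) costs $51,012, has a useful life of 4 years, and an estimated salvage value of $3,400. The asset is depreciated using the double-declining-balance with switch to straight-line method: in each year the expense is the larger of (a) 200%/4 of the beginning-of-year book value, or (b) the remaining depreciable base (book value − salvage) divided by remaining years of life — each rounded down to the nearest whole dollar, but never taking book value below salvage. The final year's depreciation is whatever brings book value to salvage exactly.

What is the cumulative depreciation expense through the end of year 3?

Depreciable base = $51,012 − $3,400 = $47,612.
Year 1: DB = ⌊$51,012 × 200%/4⌋ = $25,506; SL = ⌊$47,612/4⌋ = $11,903 → take DB $25,506. Book value $25,506.
Year 2: DB = ⌊$25,506 × 200%/4⌋ = $12,753; SL = ⌊$22,106/3⌋ = $7,368 → take DB $12,753. Book value $12,753.
Year 3: DB = ⌊$12,753 × 200%/4⌋ = $6,376; SL = ⌊$9,353/2⌋ = $4,676 → take DB $6,376. Book value $6,377.
Accumulated through year 3 = $51,012 − $6,377 = $44,635.

$44,635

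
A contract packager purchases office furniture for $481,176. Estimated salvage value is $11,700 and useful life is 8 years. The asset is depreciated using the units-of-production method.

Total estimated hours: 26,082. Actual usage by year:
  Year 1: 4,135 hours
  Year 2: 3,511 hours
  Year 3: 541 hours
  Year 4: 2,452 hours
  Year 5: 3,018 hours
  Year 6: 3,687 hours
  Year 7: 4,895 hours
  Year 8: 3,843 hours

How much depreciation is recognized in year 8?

Depreciable base = $481,176 − $11,700 = $469,476.
Rate = $469,476 / 26,082 hours = $18 per hour.
Year 1: 4,135 × $18 = $74,430. Book value $406,746.
Year 2: 3,511 × $18 = $63,198. Book value $343,548.
Year 3: 541 × $18 = $9,738. Book value $333,810.
Year 4: 2,452 × $18 = $44,136. Book value $289,674.
Year 5: 3,018 × $18 = $54,324. Book value $235,350.
Year 6: 3,687 × $18 = $66,366. Book value $168,984.
Year 7: 4,895 × $18 = $88,110. Book value $80,874.
Year 8: 3,843 × $18 = $69,174. Book value $11,700.

$69,174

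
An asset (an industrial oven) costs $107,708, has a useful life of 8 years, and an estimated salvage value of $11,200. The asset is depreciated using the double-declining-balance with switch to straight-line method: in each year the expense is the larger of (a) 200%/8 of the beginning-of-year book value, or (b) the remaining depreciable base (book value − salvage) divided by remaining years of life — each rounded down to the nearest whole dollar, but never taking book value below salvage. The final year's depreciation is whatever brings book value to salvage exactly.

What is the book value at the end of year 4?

Depreciable base = $107,708 − $11,200 = $96,508.
Year 1: DB = ⌊$107,708 × 200%/8⌋ = $26,927; SL = ⌊$96,508/8⌋ = $12,063 → take DB $26,927. Book value $80,781.
Year 2: DB = ⌊$80,781 × 200%/8⌋ = $20,195; SL = ⌊$69,581/7⌋ = $9,940 → take DB $20,195. Book value $60,586.
Year 3: DB = ⌊$60,586 × 200%/8⌋ = $15,146; SL = ⌊$49,386/6⌋ = $8,231 → take DB $15,146. Book value $45,440.
Year 4: DB = ⌊$45,440 × 200%/8⌋ = $11,360; SL = ⌊$34,240/5⌋ = $6,848 → take DB $11,360. Book value $34,080.

$34,080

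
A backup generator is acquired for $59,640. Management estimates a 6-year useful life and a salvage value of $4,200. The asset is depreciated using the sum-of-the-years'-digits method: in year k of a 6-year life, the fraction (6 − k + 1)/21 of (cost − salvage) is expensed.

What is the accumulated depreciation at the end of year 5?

$52,800

Depreciable base = $59,640 − $4,200 = $55,440.
Sum of the years' digits = 6+5+4+3+2+1 = 21.
Year 1: $55,440 × 6/21 = $15,840. Book value $43,800.
Year 2: $55,440 × 5/21 = $13,200. Book value $30,600.
Year 3: $55,440 × 4/21 = $10,560. Book value $20,040.
Year 4: $55,440 × 3/21 = $7,920. Book value $12,120.
Year 5: $55,440 × 2/21 = $5,280. Book value $6,840.
Accumulated through year 5 = $59,640 − $6,840 = $52,800.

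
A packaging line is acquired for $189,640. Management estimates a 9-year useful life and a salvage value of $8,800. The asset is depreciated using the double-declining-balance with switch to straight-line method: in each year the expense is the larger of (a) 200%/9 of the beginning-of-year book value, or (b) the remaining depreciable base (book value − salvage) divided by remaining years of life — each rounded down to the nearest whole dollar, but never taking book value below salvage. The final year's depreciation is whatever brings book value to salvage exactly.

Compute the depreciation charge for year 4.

$19,828

Depreciable base = $189,640 − $8,800 = $180,840.
Year 1: DB = ⌊$189,640 × 200%/9⌋ = $42,142; SL = ⌊$180,840/9⌋ = $20,093 → take DB $42,142. Book value $147,498.
Year 2: DB = ⌊$147,498 × 200%/9⌋ = $32,777; SL = ⌊$138,698/8⌋ = $17,337 → take DB $32,777. Book value $114,721.
Year 3: DB = ⌊$114,721 × 200%/9⌋ = $25,493; SL = ⌊$105,921/7⌋ = $15,131 → take DB $25,493. Book value $89,228.
Year 4: DB = ⌊$89,228 × 200%/9⌋ = $19,828; SL = ⌊$80,428/6⌋ = $13,404 → take DB $19,828. Book value $69,400.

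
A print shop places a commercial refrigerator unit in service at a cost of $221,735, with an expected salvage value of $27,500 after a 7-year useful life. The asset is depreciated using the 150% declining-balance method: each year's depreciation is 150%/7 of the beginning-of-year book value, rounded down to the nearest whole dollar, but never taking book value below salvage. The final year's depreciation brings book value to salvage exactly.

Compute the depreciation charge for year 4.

$23,047

Depreciable base = $221,735 − $27,500 = $194,235.
Year 1: ⌊$221,735 × 150%/7⌋ = $47,514. Book value $174,221.
Year 2: ⌊$174,221 × 150%/7⌋ = $37,333. Book value $136,888.
Year 3: ⌊$136,888 × 150%/7⌋ = $29,333. Book value $107,555.
Year 4: ⌊$107,555 × 150%/7⌋ = $23,047. Book value $84,508.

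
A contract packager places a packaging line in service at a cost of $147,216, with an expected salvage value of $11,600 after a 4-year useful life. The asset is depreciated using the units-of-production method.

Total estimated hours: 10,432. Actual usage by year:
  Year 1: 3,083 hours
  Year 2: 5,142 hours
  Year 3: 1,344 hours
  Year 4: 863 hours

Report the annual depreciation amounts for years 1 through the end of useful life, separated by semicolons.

Depreciable base = $147,216 − $11,600 = $135,616.
Rate = $135,616 / 10,432 hours = $13 per hour.
Year 1: 3,083 × $13 = $40,079. Book value $107,137.
Year 2: 5,142 × $13 = $66,846. Book value $40,291.
Year 3: 1,344 × $13 = $17,472. Book value $22,819.
Year 4: 863 × $13 = $11,219. Book value $11,600.

$40,079; $66,846; $17,472; $11,219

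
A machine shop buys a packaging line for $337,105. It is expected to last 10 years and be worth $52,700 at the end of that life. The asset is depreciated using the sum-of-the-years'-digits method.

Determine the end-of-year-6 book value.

$104,410

Depreciable base = $337,105 − $52,700 = $284,405.
Sum of the years' digits = 10+9+8+7+6+5+4+3+2+1 = 55.
Year 1: $284,405 × 10/55 = $51,710. Book value $285,395.
Year 2: $284,405 × 9/55 = $46,539. Book value $238,856.
Year 3: $284,405 × 8/55 = $41,368. Book value $197,488.
Year 4: $284,405 × 7/55 = $36,197. Book value $161,291.
Year 5: $284,405 × 6/55 = $31,026. Book value $130,265.
Year 6: $284,405 × 5/55 = $25,855. Book value $104,410.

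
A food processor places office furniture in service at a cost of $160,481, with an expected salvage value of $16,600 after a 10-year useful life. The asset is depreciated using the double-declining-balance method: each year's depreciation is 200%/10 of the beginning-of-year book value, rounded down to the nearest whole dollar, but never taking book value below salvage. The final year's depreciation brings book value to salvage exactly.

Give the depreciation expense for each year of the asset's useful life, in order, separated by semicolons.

$32,096; $25,677; $20,541; $16,433; $13,146; $10,517; $8,414; $6,731; $5,385; $4,941

Depreciable base = $160,481 − $16,600 = $143,881.
Year 1: ⌊$160,481 × 200%/10⌋ = $32,096. Book value $128,385.
Year 2: ⌊$128,385 × 200%/10⌋ = $25,677. Book value $102,708.
Year 3: ⌊$102,708 × 200%/10⌋ = $20,541. Book value $82,167.
Year 4: ⌊$82,167 × 200%/10⌋ = $16,433. Book value $65,734.
Year 5: ⌊$65,734 × 200%/10⌋ = $13,146. Book value $52,588.
Year 6: ⌊$52,588 × 200%/10⌋ = $10,517. Book value $42,071.
Year 7: ⌊$42,071 × 200%/10⌋ = $8,414. Book value $33,657.
Year 8: ⌊$33,657 × 200%/10⌋ = $6,731. Book value $26,926.
Year 9: ⌊$26,926 × 200%/10⌋ = $5,385. Book value $21,541.
Year 10 (final): $21,541 − $16,600 = $4,941. Book value $16,600.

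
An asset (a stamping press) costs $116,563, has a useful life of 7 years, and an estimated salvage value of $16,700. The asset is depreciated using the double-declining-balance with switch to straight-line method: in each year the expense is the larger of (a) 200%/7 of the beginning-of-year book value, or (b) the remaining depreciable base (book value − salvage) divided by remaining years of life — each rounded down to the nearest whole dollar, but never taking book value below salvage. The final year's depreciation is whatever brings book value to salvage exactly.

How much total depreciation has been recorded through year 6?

Depreciable base = $116,563 − $16,700 = $99,863.
Year 1: DB = ⌊$116,563 × 200%/7⌋ = $33,303; SL = ⌊$99,863/7⌋ = $14,266 → take DB $33,303. Book value $83,260.
Year 2: DB = ⌊$83,260 × 200%/7⌋ = $23,788; SL = ⌊$66,560/6⌋ = $11,093 → take DB $23,788. Book value $59,472.
Year 3: DB = ⌊$59,472 × 200%/7⌋ = $16,992; SL = ⌊$42,772/5⌋ = $8,554 → take DB $16,992. Book value $42,480.
Year 4: DB = ⌊$42,480 × 200%/7⌋ = $12,137; SL = ⌊$25,780/4⌋ = $6,445 → take DB $12,137. Book value $30,343.
Year 5: DB = ⌊$30,343 × 200%/7⌋ = $8,669; SL = ⌊$13,643/3⌋ = $4,547 → take DB $8,669. Book value $21,674.
Year 6: DB = ⌊$21,674 × 200%/7⌋ = $6,192; SL = ⌊$4,974/2⌋ = $2,487 → take DB $6,192, capped at $4,974. Book value $16,700.
Accumulated through year 6 = $116,563 − $16,700 = $99,863.

$99,863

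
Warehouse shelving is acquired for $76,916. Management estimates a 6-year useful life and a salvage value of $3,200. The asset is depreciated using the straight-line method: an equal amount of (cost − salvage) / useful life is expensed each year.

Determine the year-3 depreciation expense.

Depreciable base = $76,916 − $3,200 = $73,716.
Annual expense = $73,716 / 6 = $12,286.

$12,286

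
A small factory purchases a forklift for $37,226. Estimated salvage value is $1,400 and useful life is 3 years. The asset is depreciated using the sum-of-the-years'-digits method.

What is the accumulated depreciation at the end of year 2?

$29,855

Depreciable base = $37,226 − $1,400 = $35,826.
Sum of the years' digits = 3+2+1 = 6.
Year 1: $35,826 × 3/6 = $17,913. Book value $19,313.
Year 2: $35,826 × 2/6 = $11,942. Book value $7,371.
Accumulated through year 2 = $37,226 − $7,371 = $29,855.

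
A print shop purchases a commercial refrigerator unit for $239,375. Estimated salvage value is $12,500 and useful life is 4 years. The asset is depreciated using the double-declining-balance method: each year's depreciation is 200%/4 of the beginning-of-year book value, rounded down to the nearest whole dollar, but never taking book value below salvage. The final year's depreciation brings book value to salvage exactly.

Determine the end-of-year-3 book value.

$29,922

Depreciable base = $239,375 − $12,500 = $226,875.
Year 1: ⌊$239,375 × 200%/4⌋ = $119,687. Book value $119,688.
Year 2: ⌊$119,688 × 200%/4⌋ = $59,844. Book value $59,844.
Year 3: ⌊$59,844 × 200%/4⌋ = $29,922. Book value $29,922.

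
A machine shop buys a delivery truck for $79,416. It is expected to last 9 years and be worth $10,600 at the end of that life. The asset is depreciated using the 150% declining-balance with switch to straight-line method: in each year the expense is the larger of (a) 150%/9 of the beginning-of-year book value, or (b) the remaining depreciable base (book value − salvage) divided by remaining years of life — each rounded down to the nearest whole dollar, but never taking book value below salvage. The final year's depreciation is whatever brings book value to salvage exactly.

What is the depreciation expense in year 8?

Depreciable base = $79,416 − $10,600 = $68,816.
Year 1: DB = ⌊$79,416 × 150%/9⌋ = $13,236; SL = ⌊$68,816/9⌋ = $7,646 → take DB $13,236. Book value $66,180.
Year 2: DB = ⌊$66,180 × 150%/9⌋ = $11,030; SL = ⌊$55,580/8⌋ = $6,947 → take DB $11,030. Book value $55,150.
Year 3: DB = ⌊$55,150 × 150%/9⌋ = $9,191; SL = ⌊$44,550/7⌋ = $6,364 → take DB $9,191. Book value $45,959.
Year 4: DB = ⌊$45,959 × 150%/9⌋ = $7,659; SL = ⌊$35,359/6⌋ = $5,893 → take DB $7,659. Book value $38,300.
Year 5: DB = ⌊$38,300 × 150%/9⌋ = $6,383; SL = ⌊$27,700/5⌋ = $5,540 → take DB $6,383. Book value $31,917.
Year 6: DB = ⌊$31,917 × 150%/9⌋ = $5,319; SL = ⌊$21,317/4⌋ = $5,329 → take SL $5,329. Book value $26,588.
Year 7: DB = ⌊$26,588 × 150%/9⌋ = $4,431; SL = ⌊$15,988/3⌋ = $5,329 → take SL $5,329. Book value $21,259.
Year 8: DB = ⌊$21,259 × 150%/9⌋ = $3,543; SL = ⌊$10,659/2⌋ = $5,329 → take SL $5,329. Book value $15,930.

$5,329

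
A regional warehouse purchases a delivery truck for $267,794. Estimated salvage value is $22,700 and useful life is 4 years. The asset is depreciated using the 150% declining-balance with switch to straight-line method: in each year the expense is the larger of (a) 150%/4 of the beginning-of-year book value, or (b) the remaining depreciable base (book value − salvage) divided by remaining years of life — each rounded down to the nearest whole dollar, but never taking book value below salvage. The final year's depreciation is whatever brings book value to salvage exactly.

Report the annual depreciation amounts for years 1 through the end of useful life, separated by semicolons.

Depreciable base = $267,794 − $22,700 = $245,094.
Year 1: DB = ⌊$267,794 × 150%/4⌋ = $100,422; SL = ⌊$245,094/4⌋ = $61,273 → take DB $100,422. Book value $167,372.
Year 2: DB = ⌊$167,372 × 150%/4⌋ = $62,764; SL = ⌊$144,672/3⌋ = $48,224 → take DB $62,764. Book value $104,608.
Year 3: DB = ⌊$104,608 × 150%/4⌋ = $39,228; SL = ⌊$81,908/2⌋ = $40,954 → take SL $40,954. Book value $63,654.
Year 4 (final): $63,654 − $22,700 = $40,954. Book value $22,700.

$100,422; $62,764; $40,954; $40,954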